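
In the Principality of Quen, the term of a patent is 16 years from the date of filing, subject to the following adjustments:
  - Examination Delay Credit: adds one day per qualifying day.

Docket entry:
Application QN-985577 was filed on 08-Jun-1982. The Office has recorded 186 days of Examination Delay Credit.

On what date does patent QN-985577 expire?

1998-12-11

Base term: filing date + 16 years → 8 June 1998.
Examination Delay Credit: +186 days → 11 December 1998.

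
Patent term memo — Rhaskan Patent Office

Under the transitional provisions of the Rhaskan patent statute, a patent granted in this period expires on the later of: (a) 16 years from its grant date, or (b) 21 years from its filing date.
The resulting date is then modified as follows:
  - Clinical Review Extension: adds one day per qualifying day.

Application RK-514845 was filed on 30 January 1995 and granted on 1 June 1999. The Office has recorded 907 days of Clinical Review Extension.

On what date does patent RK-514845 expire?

(a) grant + 16 years → 1 June 2015.
(b) filing + 21 years → 30 January 2016.
Later of the two: 30 January 2016.
Clinical Review Extension: +907 days → 25 July 2018.

July 25, 2018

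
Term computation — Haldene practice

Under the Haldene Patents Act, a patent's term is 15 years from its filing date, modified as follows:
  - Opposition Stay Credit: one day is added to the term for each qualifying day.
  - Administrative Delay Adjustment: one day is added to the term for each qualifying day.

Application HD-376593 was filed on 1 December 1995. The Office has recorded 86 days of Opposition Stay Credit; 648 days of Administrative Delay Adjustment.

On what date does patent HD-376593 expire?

Base term: filing date + 15 years → 1 December 2010.
Opposition Stay Credit: +86 days → 25 February 2011.
Administrative Delay Adjustment: +648 days → 4 December 2012.

December 4, 2012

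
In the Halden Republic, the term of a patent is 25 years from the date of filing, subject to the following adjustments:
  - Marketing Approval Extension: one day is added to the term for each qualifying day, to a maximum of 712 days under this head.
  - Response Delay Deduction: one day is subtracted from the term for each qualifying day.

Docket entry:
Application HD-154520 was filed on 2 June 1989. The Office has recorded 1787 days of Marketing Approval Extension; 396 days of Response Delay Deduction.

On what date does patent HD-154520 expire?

April 14, 2015

Base term: filing date + 25 years → 2 June 2014.
Marketing Approval Extension: 1787 days claimed exceeds the 712-day cap, so +712 days → 14 May 2016.
Response Delay Deduction: −396 days → 14 April 2015.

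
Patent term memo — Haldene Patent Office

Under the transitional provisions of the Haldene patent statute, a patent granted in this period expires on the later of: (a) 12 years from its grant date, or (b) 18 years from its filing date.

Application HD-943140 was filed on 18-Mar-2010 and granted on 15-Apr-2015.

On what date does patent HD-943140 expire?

2028-03-18

(a) grant + 12 years → 15 April 2027.
(b) filing + 18 years → 18 March 2028.
Later of the two: 18 March 2028.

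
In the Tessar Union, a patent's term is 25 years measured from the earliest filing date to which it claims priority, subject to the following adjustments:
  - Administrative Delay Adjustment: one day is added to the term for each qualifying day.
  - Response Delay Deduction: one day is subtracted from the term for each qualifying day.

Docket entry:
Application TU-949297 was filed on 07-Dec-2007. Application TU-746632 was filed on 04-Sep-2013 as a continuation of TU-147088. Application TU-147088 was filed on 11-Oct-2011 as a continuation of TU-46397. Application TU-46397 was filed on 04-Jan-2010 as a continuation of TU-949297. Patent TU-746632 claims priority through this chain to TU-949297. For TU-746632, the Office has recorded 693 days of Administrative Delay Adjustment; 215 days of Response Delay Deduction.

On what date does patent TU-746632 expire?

Earliest priority filing: 7 December 2007.
Base term: 7 December 2007 + 25 years → 7 December 2032.
Administrative Delay Adjustment: +693 days → 31 October 2034.
Response Delay Deduction: −215 days → 30 March 2034.

2034-03-30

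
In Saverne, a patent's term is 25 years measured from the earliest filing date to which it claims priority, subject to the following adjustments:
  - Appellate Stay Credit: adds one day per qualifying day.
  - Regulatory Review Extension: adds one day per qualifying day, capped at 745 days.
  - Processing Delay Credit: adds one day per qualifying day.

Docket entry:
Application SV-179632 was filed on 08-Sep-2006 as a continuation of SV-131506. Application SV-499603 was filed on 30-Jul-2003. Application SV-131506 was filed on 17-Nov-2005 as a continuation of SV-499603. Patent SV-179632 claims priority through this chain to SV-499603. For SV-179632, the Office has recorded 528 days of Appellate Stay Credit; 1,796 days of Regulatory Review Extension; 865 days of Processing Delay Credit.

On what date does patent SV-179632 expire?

2034-06-07

Earliest priority filing: 30 July 2003.
Base term: 30 July 2003 + 25 years → 30 July 2028.
Appellate Stay Credit: +528 days → 9 January 2030.
Regulatory Review Extension: 1796 days claimed exceeds the 745-day cap, so +745 days → 24 January 2032.
Processing Delay Credit: +865 days → 7 June 2034.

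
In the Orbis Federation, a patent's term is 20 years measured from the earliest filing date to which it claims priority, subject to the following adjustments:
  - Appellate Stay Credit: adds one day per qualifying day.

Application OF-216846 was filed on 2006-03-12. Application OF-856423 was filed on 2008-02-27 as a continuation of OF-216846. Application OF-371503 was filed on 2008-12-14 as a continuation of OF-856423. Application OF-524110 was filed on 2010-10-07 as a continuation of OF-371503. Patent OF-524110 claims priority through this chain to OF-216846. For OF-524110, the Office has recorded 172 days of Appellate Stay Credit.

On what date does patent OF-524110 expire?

August 31, 2026

Earliest priority filing: 12 March 2006.
Base term: 12 March 2006 + 20 years → 12 March 2026.
Appellate Stay Credit: +172 days → 31 August 2026.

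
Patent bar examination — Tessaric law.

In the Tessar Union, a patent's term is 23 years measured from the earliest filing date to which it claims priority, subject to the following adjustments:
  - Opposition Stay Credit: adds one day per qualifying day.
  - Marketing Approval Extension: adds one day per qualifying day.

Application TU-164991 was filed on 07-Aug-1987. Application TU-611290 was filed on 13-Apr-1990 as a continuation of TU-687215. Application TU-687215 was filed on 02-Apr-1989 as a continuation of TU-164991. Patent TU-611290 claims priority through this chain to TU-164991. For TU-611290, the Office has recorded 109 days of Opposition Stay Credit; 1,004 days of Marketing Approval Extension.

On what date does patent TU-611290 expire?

2013-08-24

Earliest priority filing: 7 August 1987.
Base term: 7 August 1987 + 23 years → 7 August 2010.
Opposition Stay Credit: +109 days → 24 November 2010.
Marketing Approval Extension: +1004 days → 24 August 2013.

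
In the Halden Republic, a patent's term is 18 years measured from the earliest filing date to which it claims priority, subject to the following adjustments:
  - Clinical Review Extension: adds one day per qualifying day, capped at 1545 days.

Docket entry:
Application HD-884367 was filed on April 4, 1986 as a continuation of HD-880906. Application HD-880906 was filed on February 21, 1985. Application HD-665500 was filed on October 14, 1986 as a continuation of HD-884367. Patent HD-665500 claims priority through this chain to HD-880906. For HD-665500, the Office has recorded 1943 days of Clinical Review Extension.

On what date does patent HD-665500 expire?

2007-05-16

Earliest priority filing: 21 February 1985.
Base term: 21 February 1985 + 18 years → 21 February 2003.
Clinical Review Extension: 1943 days claimed exceeds the 1545-day cap, so +1545 days → 16 May 2007.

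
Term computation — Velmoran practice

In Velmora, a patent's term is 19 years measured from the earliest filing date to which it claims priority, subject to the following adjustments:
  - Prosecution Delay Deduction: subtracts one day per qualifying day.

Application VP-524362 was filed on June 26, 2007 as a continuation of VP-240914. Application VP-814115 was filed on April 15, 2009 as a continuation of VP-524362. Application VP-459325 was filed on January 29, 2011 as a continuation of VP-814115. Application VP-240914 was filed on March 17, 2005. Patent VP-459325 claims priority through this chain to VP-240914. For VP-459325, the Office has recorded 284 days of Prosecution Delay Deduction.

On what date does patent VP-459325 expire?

June 7, 2023

Earliest priority filing: 17 March 2005.
Base term: 17 March 2005 + 19 years → 17 March 2024.
Prosecution Delay Deduction: −284 days → 7 June 2023.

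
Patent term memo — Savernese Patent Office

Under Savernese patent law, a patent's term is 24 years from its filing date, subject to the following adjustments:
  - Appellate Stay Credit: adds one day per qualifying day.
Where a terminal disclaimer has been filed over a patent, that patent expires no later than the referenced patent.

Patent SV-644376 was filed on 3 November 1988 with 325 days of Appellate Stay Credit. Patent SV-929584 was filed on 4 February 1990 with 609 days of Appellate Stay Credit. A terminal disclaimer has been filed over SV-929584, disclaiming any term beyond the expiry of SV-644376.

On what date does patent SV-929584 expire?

Natural term of SV-929584:
  Base: filing + 24 years → 4 February 2014.
  Appellate Stay Credit: +609 days → 6 October 2015.
Expiry of referenced patent SV-644376:
  Base: filing + 24 years → 3 November 2012.
  Appellate Stay Credit: +325 days → 24 September 2013.
Terminal disclaimer: SV-929584 expires on the earlier of 6 October 2015 and 24 September 2013.

September 24, 2013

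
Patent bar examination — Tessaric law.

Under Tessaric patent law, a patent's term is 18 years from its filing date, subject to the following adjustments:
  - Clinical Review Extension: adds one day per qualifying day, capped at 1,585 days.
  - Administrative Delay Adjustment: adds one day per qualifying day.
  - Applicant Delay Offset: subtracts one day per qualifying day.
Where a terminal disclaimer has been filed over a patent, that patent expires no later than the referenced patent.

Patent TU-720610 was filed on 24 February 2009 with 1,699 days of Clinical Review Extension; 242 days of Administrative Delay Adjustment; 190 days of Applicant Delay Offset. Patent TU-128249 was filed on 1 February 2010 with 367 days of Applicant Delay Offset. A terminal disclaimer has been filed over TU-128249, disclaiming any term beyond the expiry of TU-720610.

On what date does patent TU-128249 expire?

January 30, 2027

Natural term of TU-128249:
  Base: filing + 18 years → 1 February 2028.
  Applicant Delay Offset: −367 days → 30 January 2027.
Expiry of referenced patent TU-720610:
  Base: filing + 18 years → 24 February 2027.
  Clinical Review Extension: 1699 days claimed exceeds the 1585-day cap, so +1585 days → 28 June 2031.
  Administrative Delay Adjustment: +242 days → 25 February 2032.
  Applicant Delay Offset: −190 days → 19 August 2031.
Terminal disclaimer: TU-128249 expires on the earlier of 30 January 2027 and 19 August 2031.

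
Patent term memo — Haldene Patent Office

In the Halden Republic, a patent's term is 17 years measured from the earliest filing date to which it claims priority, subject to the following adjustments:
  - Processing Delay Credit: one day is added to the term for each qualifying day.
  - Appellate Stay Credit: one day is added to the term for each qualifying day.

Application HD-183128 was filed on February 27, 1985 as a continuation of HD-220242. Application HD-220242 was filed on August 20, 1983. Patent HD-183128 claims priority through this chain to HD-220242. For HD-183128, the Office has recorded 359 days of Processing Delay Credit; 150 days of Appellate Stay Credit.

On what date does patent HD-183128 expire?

Earliest priority filing: 20 August 1983.
Base term: 20 August 1983 + 17 years → 20 August 2000.
Processing Delay Credit: +359 days → 14 August 2001.
Appellate Stay Credit: +150 days → 11 January 2002.

January 11, 2002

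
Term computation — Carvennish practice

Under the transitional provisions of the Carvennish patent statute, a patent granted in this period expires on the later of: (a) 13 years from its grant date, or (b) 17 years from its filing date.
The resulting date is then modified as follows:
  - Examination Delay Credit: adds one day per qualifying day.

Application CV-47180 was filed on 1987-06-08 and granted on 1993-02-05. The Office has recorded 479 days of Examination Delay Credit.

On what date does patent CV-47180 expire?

May 30, 2007

(a) grant + 13 years → 5 February 2006.
(b) filing + 17 years → 8 June 2004.
Later of the two: 5 February 2006.
Examination Delay Credit: +479 days → 30 May 2007.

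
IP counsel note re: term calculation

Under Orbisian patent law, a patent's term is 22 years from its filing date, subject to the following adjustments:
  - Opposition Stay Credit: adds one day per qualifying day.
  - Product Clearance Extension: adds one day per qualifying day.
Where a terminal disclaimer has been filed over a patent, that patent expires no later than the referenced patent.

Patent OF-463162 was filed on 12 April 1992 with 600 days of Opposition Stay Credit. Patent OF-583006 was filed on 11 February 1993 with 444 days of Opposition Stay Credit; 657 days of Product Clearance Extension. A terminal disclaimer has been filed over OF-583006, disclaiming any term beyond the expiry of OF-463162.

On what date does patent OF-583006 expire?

December 3, 2015

Natural term of OF-583006:
  Base: filing + 22 years → 11 February 2015.
  Opposition Stay Credit: +444 days → 30 April 2016.
  Product Clearance Extension: +657 days → 16 February 2018.
Expiry of referenced patent OF-463162:
  Base: filing + 22 years → 12 April 2014.
  Opposition Stay Credit: +600 days → 3 December 2015.
Terminal disclaimer: OF-583006 expires on the earlier of 16 February 2018 and 3 December 2015.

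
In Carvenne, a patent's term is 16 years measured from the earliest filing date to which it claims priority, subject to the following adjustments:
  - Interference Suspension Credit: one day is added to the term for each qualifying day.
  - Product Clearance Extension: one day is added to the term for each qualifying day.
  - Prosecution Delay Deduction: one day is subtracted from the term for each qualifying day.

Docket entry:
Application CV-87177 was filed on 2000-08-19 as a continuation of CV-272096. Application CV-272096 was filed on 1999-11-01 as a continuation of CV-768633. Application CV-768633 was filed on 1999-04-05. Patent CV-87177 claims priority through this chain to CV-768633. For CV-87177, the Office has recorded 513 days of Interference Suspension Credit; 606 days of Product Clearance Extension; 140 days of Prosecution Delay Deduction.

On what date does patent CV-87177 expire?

December 9, 2017

Earliest priority filing: 5 April 1999.
Base term: 5 April 1999 + 16 years → 5 April 2015.
Interference Suspension Credit: +513 days → 30 August 2016.
Product Clearance Extension: +606 days → 28 April 2018.
Prosecution Delay Deduction: −140 days → 9 December 2017.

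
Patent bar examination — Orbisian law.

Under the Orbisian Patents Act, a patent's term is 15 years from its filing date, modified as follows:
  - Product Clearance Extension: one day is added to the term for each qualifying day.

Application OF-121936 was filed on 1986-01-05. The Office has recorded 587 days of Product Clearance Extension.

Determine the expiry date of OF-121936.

2002-08-15

Base term: filing date + 15 years → 5 January 2001.
Product Clearance Extension: +587 days → 15 August 2002.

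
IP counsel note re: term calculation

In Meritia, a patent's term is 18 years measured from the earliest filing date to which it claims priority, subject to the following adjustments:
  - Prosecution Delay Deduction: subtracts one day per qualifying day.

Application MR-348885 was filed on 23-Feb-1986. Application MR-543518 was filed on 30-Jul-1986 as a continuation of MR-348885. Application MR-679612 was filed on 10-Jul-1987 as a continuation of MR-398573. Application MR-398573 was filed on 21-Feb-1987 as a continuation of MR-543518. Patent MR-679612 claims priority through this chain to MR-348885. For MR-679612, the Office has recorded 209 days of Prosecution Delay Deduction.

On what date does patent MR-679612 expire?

July 29, 2003

Earliest priority filing: 23 February 1986.
Base term: 23 February 1986 + 18 years → 23 February 2004.
Prosecution Delay Deduction: −209 days → 29 July 2003.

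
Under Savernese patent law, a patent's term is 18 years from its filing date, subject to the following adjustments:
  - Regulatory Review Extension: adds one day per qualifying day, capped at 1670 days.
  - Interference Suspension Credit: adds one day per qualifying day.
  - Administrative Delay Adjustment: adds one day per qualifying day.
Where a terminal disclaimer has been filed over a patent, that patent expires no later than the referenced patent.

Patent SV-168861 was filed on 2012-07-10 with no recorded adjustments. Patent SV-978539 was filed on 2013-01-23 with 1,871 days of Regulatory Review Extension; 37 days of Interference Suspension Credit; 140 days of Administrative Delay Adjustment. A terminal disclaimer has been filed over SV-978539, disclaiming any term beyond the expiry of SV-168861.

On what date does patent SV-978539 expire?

July 10, 2030

Natural term of SV-978539:
  Base: filing + 18 years → 23 January 2031.
  Regulatory Review Extension: 1871 days claimed exceeds the 1670-day cap, so +1670 days → 20 August 2035.
  Interference Suspension Credit: +37 days → 26 September 2035.
  Administrative Delay Adjustment: +140 days → 13 February 2036.
Expiry of referenced patent SV-168861:
  Base: filing + 18 years → 10 July 2030.
Terminal disclaimer: SV-978539 expires on the earlier of 13 February 2036 and 10 July 2030.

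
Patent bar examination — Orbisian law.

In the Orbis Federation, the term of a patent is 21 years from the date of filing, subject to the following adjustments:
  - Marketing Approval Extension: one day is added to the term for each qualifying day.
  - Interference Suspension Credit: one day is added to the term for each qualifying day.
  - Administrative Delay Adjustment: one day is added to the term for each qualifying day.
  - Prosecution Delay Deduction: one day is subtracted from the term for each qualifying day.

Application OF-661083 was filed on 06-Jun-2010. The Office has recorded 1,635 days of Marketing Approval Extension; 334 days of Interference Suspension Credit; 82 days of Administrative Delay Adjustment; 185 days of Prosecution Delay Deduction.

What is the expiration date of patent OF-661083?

Base term: filing date + 21 years → 6 June 2031.
Marketing Approval Extension: +1635 days → 27 November 2035.
Interference Suspension Credit: +334 days → 26 October 2036.
Administrative Delay Adjustment: +82 days → 16 January 2037.
Prosecution Delay Deduction: −185 days → 15 July 2036.

July 15, 2036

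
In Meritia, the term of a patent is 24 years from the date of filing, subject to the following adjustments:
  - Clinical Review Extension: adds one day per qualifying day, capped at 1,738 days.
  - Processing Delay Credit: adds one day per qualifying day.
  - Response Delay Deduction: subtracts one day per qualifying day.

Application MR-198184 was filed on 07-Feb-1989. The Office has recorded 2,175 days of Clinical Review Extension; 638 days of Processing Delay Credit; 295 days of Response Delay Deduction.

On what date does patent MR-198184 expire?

October 20, 2018

Base term: filing date + 24 years → 7 February 2013.
Clinical Review Extension: 2175 days claimed exceeds the 1738-day cap, so +1738 days → 11 November 2017.
Processing Delay Credit: +638 days → 11 August 2019.
Response Delay Deduction: −295 days → 20 October 2018.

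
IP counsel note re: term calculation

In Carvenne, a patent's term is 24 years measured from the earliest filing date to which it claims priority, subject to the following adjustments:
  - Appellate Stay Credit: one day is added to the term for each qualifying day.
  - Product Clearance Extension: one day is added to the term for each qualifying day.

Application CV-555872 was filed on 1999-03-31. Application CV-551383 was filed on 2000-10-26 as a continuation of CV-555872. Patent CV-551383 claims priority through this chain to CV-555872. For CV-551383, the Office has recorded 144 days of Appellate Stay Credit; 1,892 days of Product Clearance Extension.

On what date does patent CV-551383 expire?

Earliest priority filing: 31 March 1999.
Base term: 31 March 1999 + 24 years → 31 March 2023.
Appellate Stay Credit: +144 days → 22 August 2023.
Product Clearance Extension: +1892 days → 26 October 2028.

2028-10-26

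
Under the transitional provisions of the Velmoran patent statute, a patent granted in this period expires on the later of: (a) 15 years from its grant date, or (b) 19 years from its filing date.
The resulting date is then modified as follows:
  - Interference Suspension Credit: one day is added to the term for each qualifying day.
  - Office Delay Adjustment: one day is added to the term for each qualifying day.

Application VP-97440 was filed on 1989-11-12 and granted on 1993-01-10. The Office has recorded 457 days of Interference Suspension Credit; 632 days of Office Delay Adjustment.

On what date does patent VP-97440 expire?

(a) grant + 15 years → 10 January 2008.
(b) filing + 19 years → 12 November 2008.
Later of the two: 12 November 2008.
Interference Suspension Credit: +457 days → 12 February 2010.
Office Delay Adjustment: +632 days → 6 November 2011.

November 6, 2011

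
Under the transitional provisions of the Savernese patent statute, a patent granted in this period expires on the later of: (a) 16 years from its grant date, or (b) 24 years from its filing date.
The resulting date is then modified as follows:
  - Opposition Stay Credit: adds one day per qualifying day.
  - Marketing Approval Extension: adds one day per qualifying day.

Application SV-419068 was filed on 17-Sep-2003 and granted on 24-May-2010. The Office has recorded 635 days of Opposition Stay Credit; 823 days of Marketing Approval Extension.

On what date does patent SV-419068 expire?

(a) grant + 16 years → 24 May 2026.
(b) filing + 24 years → 17 September 2027.
Later of the two: 17 September 2027.
Opposition Stay Credit: +635 days → 13 June 2029.
Marketing Approval Extension: +823 days → 14 September 2031.

2031-09-14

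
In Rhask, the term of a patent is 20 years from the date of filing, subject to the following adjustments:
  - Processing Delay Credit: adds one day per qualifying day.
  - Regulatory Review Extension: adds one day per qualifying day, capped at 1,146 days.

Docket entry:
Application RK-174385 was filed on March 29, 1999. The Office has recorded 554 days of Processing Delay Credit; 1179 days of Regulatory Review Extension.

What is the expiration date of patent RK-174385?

Base term: filing date + 20 years → 29 March 2019.
Processing Delay Credit: +554 days → 3 October 2020.
Regulatory Review Extension: 1179 days claimed exceeds the 1146-day cap, so +1146 days → 23 November 2023.

2023-11-23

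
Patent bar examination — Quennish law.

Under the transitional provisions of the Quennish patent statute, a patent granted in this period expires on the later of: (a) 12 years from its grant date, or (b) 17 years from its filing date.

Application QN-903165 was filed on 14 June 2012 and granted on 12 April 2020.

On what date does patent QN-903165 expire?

2032-04-12

(a) grant + 12 years → 12 April 2032.
(b) filing + 17 years → 14 June 2029.
Later of the two: 12 April 2032.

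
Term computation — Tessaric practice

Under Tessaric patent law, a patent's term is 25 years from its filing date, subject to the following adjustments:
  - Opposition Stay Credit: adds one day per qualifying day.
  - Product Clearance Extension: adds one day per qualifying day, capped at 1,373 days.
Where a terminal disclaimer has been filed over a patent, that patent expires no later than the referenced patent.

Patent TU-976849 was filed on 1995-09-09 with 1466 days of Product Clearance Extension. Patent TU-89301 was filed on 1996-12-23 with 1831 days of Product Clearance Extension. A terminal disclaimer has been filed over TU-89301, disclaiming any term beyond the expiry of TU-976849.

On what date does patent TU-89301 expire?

Natural term of TU-89301:
  Base: filing + 25 years → 23 December 2021.
  Product Clearance Extension: 1831 days claimed exceeds the 1373-day cap, so +1373 days → 26 September 2025.
Expiry of referenced patent TU-976849:
  Base: filing + 25 years → 9 September 2020.
  Product Clearance Extension: 1466 days claimed exceeds the 1373-day cap, so +1373 days → 13 June 2024.
Terminal disclaimer: TU-89301 expires on the earlier of 26 September 2025 and 13 June 2024.

2024-06-13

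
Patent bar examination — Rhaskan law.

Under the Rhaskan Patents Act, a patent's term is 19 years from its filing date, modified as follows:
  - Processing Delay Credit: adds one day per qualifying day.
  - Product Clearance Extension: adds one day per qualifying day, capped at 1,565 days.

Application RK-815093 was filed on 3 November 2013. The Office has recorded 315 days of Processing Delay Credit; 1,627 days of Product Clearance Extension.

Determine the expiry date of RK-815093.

December 27, 2037

Base term: filing date + 19 years → 3 November 2032.
Processing Delay Credit: +315 days → 14 September 2033.
Product Clearance Extension: 1627 days claimed exceeds the 1565-day cap, so +1565 days → 27 December 2037.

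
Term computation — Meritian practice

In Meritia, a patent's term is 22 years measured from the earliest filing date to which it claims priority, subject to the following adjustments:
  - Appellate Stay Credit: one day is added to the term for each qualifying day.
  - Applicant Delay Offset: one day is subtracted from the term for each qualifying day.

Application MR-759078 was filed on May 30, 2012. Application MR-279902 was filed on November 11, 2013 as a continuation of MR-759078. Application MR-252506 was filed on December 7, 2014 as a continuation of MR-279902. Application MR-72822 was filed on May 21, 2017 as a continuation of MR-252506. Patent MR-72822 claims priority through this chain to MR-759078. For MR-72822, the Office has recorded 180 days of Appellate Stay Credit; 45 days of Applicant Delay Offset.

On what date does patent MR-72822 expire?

Earliest priority filing: 30 May 2012.
Base term: 30 May 2012 + 22 years → 30 May 2034.
Appellate Stay Credit: +180 days → 26 November 2034.
Applicant Delay Offset: −45 days → 12 October 2034.

October 12, 2034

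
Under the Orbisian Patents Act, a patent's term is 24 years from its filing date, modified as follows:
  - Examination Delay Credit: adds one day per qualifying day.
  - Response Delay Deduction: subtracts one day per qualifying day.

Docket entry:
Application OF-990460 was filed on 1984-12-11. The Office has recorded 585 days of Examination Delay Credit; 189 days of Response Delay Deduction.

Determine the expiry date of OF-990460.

2010-01-11

Base term: filing date + 24 years → 11 December 2008.
Examination Delay Credit: +585 days → 19 July 2010.
Response Delay Deduction: −189 days → 11 January 2010.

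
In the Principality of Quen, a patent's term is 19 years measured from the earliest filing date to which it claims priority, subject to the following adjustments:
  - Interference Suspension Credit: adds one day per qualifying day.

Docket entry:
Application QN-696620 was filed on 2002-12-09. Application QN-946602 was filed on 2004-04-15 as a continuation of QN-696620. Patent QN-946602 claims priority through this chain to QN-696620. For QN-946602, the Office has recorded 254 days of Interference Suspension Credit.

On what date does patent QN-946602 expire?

August 20, 2022

Earliest priority filing: 9 December 2002.
Base term: 9 December 2002 + 19 years → 9 December 2021.
Interference Suspension Credit: +254 days → 20 August 2022.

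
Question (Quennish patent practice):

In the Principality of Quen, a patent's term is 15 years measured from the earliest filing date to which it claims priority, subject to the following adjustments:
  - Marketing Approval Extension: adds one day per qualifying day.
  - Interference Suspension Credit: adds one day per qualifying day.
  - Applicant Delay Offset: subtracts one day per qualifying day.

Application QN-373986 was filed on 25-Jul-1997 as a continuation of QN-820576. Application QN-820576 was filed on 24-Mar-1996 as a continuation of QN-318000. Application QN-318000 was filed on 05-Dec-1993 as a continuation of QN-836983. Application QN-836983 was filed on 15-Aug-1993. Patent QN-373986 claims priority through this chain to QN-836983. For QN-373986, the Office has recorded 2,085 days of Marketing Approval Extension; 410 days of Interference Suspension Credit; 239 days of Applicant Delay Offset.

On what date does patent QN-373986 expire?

2014-10-19

Earliest priority filing: 15 August 1993.
Base term: 15 August 1993 + 15 years → 15 August 2008.
Marketing Approval Extension: +2085 days → 1 May 2014.
Interference Suspension Credit: +410 days → 15 June 2015.
Applicant Delay Offset: −239 days → 19 October 2014.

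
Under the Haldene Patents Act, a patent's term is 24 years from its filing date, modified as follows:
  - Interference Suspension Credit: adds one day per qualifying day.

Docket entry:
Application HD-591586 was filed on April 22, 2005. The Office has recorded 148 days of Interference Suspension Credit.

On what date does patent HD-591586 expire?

2029-09-17

Base term: filing date + 24 years → 22 April 2029.
Interference Suspension Credit: +148 days → 17 September 2029.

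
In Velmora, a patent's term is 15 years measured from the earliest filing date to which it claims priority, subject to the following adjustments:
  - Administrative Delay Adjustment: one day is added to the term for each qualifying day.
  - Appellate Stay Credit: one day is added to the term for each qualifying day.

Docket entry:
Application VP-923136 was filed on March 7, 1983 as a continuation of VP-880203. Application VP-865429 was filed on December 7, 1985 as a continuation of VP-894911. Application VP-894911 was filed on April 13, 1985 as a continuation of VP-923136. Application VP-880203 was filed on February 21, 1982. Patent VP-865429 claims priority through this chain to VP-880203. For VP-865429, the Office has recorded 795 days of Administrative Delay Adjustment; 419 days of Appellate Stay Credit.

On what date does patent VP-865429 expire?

June 19, 2000

Earliest priority filing: 21 February 1982.
Base term: 21 February 1982 + 15 years → 21 February 1997.
Administrative Delay Adjustment: +795 days → 27 April 1999.
Appellate Stay Credit: +419 days → 19 June 2000.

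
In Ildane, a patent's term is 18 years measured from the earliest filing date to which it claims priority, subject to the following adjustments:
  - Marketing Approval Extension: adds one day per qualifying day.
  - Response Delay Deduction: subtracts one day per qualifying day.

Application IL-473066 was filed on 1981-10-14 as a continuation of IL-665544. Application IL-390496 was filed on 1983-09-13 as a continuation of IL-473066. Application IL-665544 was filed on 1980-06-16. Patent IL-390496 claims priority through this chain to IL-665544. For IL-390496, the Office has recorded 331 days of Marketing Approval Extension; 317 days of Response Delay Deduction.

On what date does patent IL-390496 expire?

Earliest priority filing: 16 June 1980.
Base term: 16 June 1980 + 18 years → 16 June 1998.
Marketing Approval Extension: +331 days → 13 May 1999.
Response Delay Deduction: −317 days → 30 June 1998.

1998-06-30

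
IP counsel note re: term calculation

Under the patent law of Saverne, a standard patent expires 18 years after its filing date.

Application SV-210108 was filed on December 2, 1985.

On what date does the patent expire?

2003-12-02

Filing date + 18 years → 2 December 2003.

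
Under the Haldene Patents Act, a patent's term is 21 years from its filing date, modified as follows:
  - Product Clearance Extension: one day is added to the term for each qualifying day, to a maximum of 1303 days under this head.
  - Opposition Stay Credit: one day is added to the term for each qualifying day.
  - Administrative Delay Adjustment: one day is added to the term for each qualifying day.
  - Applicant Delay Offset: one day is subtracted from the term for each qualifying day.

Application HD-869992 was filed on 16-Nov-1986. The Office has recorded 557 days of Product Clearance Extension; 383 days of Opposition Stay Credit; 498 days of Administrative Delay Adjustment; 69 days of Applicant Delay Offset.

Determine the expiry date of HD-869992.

2011-08-16

Base term: filing date + 21 years → 16 November 2007.
Product Clearance Extension: 557 days (within the 1303-day cap) → +557 days → 26 May 2009.
Opposition Stay Credit: +383 days → 13 June 2010.
Administrative Delay Adjustment: +498 days → 24 October 2011.
Applicant Delay Offset: −69 days → 16 August 2011.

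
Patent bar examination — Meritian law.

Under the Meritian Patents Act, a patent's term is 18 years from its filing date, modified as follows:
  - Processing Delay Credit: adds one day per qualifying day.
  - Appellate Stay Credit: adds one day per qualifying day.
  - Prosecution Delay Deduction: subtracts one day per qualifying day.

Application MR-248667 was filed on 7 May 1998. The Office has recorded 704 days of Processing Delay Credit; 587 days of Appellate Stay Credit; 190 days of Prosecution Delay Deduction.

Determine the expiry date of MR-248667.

2019-05-13

Base term: filing date + 18 years → 7 May 2016.
Processing Delay Credit: +704 days → 11 April 2018.
Appellate Stay Credit: +587 days → 19 November 2019.
Prosecution Delay Deduction: −190 days → 13 May 2019.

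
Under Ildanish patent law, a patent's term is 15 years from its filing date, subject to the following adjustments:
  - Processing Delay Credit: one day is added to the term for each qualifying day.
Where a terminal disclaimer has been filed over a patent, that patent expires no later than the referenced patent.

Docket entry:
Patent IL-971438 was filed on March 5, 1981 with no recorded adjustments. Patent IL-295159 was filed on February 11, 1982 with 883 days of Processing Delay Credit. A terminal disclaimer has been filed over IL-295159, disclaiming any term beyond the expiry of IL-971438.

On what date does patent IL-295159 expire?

Natural term of IL-295159:
  Base: filing + 15 years → 11 February 1997.
  Processing Delay Credit: +883 days → 14 July 1999.
Expiry of referenced patent IL-971438:
  Base: filing + 15 years → 5 March 1996.
Terminal disclaimer: IL-295159 expires on the earlier of 14 July 1999 and 5 March 1996.

1996-03-05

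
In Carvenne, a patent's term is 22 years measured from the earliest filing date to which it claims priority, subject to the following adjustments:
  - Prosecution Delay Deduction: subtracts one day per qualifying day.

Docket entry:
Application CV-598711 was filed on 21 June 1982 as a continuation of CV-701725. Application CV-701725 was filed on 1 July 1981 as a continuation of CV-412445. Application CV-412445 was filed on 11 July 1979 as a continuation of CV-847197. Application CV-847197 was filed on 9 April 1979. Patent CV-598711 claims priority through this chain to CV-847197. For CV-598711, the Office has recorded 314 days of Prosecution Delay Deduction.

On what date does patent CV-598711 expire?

2000-05-30

Earliest priority filing: 9 April 1979.
Base term: 9 April 1979 + 22 years → 9 April 2001.
Prosecution Delay Deduction: −314 days → 30 May 2000.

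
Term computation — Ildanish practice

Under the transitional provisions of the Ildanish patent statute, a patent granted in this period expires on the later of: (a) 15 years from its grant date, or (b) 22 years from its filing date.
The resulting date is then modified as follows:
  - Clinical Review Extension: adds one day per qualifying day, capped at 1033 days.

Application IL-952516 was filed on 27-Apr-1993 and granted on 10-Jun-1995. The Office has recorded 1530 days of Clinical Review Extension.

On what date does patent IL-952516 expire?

(a) grant + 15 years → 10 June 2010.
(b) filing + 22 years → 27 April 2015.
Later of the two: 27 April 2015.
Clinical Review Extension: 1530 days claimed exceeds the 1033-day cap, so +1033 days → 23 February 2018.

2018-02-23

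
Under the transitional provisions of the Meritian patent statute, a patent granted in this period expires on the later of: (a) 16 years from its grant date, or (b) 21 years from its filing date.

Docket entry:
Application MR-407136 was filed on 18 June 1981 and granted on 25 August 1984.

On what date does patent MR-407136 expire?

(a) grant + 16 years → 25 August 2000.
(b) filing + 21 years → 18 June 2002.
Later of the two: 18 June 2002.

June 18, 2002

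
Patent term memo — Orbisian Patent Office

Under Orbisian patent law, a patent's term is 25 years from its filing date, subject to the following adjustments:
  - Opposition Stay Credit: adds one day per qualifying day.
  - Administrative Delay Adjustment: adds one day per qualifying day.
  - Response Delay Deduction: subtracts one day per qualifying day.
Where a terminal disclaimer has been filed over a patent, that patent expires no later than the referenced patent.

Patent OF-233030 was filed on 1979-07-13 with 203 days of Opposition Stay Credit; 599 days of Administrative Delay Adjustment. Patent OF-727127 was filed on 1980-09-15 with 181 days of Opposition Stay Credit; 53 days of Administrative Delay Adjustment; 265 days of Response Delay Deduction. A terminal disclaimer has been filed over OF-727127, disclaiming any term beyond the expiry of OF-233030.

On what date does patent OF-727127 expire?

Natural term of OF-727127:
  Base: filing + 25 years → 15 September 2005.
  Opposition Stay Credit: +181 days → 15 March 2006.
  Administrative Delay Adjustment: +53 days → 7 May 2006.
  Response Delay Deduction: −265 days → 15 August 2005.
Expiry of referenced patent OF-233030:
  Base: filing + 25 years → 13 July 2004.
  Opposition Stay Credit: +203 days → 1 February 2005.
  Administrative Delay Adjustment: +599 days → 23 September 2006.
Terminal disclaimer: OF-727127 expires on the earlier of 15 August 2005 and 23 September 2006.

2005-08-15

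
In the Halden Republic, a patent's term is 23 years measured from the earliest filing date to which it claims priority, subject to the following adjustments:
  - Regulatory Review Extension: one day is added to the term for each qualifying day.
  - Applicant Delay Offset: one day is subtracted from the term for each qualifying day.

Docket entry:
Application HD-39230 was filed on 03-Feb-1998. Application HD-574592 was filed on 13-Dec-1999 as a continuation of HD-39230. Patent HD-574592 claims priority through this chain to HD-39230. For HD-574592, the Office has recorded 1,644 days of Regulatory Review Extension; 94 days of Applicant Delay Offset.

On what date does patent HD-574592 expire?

May 3, 2025

Earliest priority filing: 3 February 1998.
Base term: 3 February 1998 + 23 years → 3 February 2021.
Regulatory Review Extension: +1644 days → 5 August 2025.
Applicant Delay Offset: −94 days → 3 May 2025.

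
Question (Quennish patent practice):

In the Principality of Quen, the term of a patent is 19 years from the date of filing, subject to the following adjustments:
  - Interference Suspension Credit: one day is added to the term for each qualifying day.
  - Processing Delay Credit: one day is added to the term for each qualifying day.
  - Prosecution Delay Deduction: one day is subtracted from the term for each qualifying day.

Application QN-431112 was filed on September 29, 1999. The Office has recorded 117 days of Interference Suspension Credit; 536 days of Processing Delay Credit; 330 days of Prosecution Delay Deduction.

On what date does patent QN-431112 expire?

Base term: filing date + 19 years → 29 September 2018.
Interference Suspension Credit: +117 days → 24 January 2019.
Processing Delay Credit: +536 days → 13 July 2020.
Prosecution Delay Deduction: −330 days → 18 August 2019.

2019-08-18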